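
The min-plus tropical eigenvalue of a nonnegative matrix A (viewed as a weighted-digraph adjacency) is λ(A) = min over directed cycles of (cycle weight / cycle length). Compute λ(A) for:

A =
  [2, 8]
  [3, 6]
λ(A) = 2

Enumerate directed cycles and compute their means (weight / length). Sample:
  cycle 0 → 0: weight = 2, length = 1, mean = 2/1 ≈ 2.000
  cycle 1 → 1: weight = 6, length = 1, mean = 6/1 ≈ 6.000
  cycle 0 → 1 → 0: weight = 11, length = 2, mean = 11/2 ≈ 5.500
  cycle 1 → 0 → 1: weight = 11, length = 2, mean = 11/2 ≈ 5.500
Minimum mean = 2.000, attained e.g. along the cycle 0 → 0 with weight 2 and length 1. So λ(A) = 2/1 = 2.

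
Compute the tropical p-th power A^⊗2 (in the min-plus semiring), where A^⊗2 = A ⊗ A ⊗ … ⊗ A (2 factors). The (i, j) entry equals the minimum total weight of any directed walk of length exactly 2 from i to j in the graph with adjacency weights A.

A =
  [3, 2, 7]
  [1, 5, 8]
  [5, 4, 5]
A^⊗2 =
  [3, 5, 10]
  [4, 3, 8]
  [5, 7, 10]

Each entry (A^⊗2)_ij equals the minimum over all length-2 walks i = v_0 → v_1 → … → v_2 = j of Σ_t A[v_t][v_{t+1}]. For example, for (i, j) = (0, 2) we minimise over 3 possible intermediate vertex sequences; the minimum is 10, attained along the walk 0 → 0 → 2.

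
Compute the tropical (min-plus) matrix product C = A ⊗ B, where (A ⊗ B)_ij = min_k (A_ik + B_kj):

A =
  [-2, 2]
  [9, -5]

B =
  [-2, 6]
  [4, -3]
A ⊗ B =
  [-4, -1]
  [-1, -8]

Apply the min-plus product entry-by-entry:
  C[0][0] = min over k of (A[0][0] + B[0][0] = -2 + -2 = -4, A[0][1] + B[1][0] = 2 + 4 = 6) = -4 (attained at k = 0)
  C[0][1] = min over k of (A[0][0] + B[0][1] = -2 + 6 = 4, A[0][1] + B[1][1] = 2 + -3 = -1) = -1 (attained at k = 1)
  C[1][0] = min over k of (A[1][0] + B[0][0] = 9 + -2 = 7, A[1][1] + B[1][0] = -5 + 4 = -1) = -1 (attained at k = 1)
  C[1][1] = min over k of (A[1][0] + B[0][1] = 9 + 6 = 15, A[1][1] + B[1][1] = -5 + -3 = -8) = -8 (attained at k = 1)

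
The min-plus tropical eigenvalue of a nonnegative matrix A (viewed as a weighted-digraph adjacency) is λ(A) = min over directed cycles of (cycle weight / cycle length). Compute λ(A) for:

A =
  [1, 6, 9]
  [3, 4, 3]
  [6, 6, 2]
λ(A) = 1

Enumerate directed cycles and compute their means (weight / length). Sample:
  cycle 0 → 0: weight = 1, length = 1, mean = 1/1 ≈ 1.000
  cycle 1 → 1: weight = 4, length = 1, mean = 4/1 ≈ 4.000
  cycle 2 → 2: weight = 2, length = 1, mean = 2/1 ≈ 2.000
  cycle 0 → 1 → 0: weight = 9, length = 2, mean = 9/2 ≈ 4.500
  cycle 0 → 2 → 0: weight = 15, length = 2, mean = 15/2 ≈ 7.500
  cycle 1 → 0 → 1: weight = 9, length = 2, mean = 9/2 ≈ 4.500
Minimum mean = 1.000, attained e.g. along the cycle 0 → 0 with weight 1 and length 1. So λ(A) = 1/1 = 1.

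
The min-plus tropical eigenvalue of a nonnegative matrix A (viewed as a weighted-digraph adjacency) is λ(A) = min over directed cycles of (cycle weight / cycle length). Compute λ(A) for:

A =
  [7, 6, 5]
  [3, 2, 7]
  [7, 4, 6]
λ(A) = 2

Enumerate directed cycles and compute their means (weight / length). Sample:
  cycle 0 → 0: weight = 7, length = 1, mean = 7/1 ≈ 7.000
  cycle 1 → 1: weight = 2, length = 1, mean = 2/1 ≈ 2.000
  cycle 2 → 2: weight = 6, length = 1, mean = 6/1 ≈ 6.000
  cycle 0 → 1 → 0: weight = 9, length = 2, mean = 9/2 ≈ 4.500
  cycle 0 → 2 → 0: weight = 12, length = 2, mean = 12/2 ≈ 6.000
  cycle 1 → 0 → 1: weight = 9, length = 2, mean = 9/2 ≈ 4.500
Minimum mean = 2.000, attained e.g. along the cycle 1 → 1 with weight 2 and length 1. So λ(A) = 2/1 = 2.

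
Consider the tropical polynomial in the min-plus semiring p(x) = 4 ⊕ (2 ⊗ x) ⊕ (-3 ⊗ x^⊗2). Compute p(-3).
p(-3) = -9

A tropical monomial a ⊗ x^⊗i evaluates to a + i · x. Evaluating each term at x = -3:
  Term 0 contributes 4 + 0 · -3 = 4
  Term 1 contributes 2 + 1 · -3 = -1
  Term 2 contributes -3 + 2 · -3 = -9
p(-3) = ⊕ of these = min[4, -1, -9] = -9.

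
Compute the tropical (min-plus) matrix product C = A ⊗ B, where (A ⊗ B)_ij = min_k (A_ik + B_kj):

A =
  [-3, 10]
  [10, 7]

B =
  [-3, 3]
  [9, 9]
A ⊗ B =
  [-6, 0]
  [7, 13]

Apply the min-plus product entry-by-entry:
  C[0][0] = min over k of (A[0][0] + B[0][0] = -3 + -3 = -6, A[0][1] + B[1][0] = 10 + 9 = 19) = -6 (attained at k = 0)
  C[0][1] = min over k of (A[0][0] + B[0][1] = -3 + 3 = 0, A[0][1] + B[1][1] = 10 + 9 = 19) = 0 (attained at k = 0)
  C[1][0] = min over k of (A[1][0] + B[0][0] = 10 + -3 = 7, A[1][1] + B[1][0] = 7 + 9 = 16) = 7 (attained at k = 0)
  C[1][1] = min over k of (A[1][0] + B[0][1] = 10 + 3 = 13, A[1][1] + B[1][1] = 7 + 9 = 16) = 13 (attained at k = 0)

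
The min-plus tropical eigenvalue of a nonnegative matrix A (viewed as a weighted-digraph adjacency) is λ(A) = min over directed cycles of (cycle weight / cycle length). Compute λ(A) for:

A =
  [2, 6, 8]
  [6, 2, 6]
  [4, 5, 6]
λ(A) = 2

Enumerate directed cycles and compute their means (weight / length). Sample:
  cycle 0 → 0: weight = 2, length = 1, mean = 2/1 ≈ 2.000
  cycle 1 → 1: weight = 2, length = 1, mean = 2/1 ≈ 2.000
  cycle 2 → 2: weight = 6, length = 1, mean = 6/1 ≈ 6.000
  cycle 0 → 1 → 0: weight = 12, length = 2, mean = 12/2 ≈ 6.000
  cycle 0 → 2 → 0: weight = 12, length = 2, mean = 12/2 ≈ 6.000
  cycle 1 → 0 → 1: weight = 12, length = 2, mean = 12/2 ≈ 6.000
Minimum mean = 2.000, attained e.g. along the cycle 0 → 0 with weight 2 and length 1. So λ(A) = 2/1 = 2.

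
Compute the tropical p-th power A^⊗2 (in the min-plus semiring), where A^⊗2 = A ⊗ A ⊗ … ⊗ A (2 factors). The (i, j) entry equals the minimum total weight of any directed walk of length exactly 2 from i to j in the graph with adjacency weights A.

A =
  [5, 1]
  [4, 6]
A^⊗2 =
  [5, 6]
  [9, 5]

Each entry (A^⊗2)_ij equals the minimum over all length-2 walks i = v_0 → v_1 → … → v_2 = j of Σ_t A[v_t][v_{t+1}]. For example, for (i, j) = (0, 1) we minimise over 2 possible intermediate vertex sequences; the minimum is 6, attained along the walk 0 → 0 → 1.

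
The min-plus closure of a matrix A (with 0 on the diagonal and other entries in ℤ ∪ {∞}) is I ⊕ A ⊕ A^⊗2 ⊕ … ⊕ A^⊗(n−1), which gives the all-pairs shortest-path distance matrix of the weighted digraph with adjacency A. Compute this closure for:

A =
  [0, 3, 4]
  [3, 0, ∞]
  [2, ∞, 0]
Closure =
  [0, 3, 4]
  [3, 0, 7]
  [2, 5, 0]

This is the Floyd-Warshall all-pairs shortest-path computation. For each intermediate vertex k = 0, 1, …, 2, update dist[i][j] ← min(dist[i][j], dist[i][k] + dist[k][j]). The final matrix gives, for each (i, j), the minimum total weight of any directed path from i to j (possibly empty when i = j).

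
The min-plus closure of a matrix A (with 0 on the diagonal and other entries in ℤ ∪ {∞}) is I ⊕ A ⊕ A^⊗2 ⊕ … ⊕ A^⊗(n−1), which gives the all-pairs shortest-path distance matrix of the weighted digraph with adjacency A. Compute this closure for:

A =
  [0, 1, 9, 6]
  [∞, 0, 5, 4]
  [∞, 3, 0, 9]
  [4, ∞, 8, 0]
Closure =
  [0, 1, 6, 5]
  [8, 0, 5, 4]
  [11, 3, 0, 7]
  [4, 5, 8, 0]

This is the Floyd-Warshall all-pairs shortest-path computation. For each intermediate vertex k = 0, 1, …, 3, update dist[i][j] ← min(dist[i][j], dist[i][k] + dist[k][j]). The final matrix gives, for each (i, j), the minimum total weight of any directed path from i to j (possibly empty when i = j).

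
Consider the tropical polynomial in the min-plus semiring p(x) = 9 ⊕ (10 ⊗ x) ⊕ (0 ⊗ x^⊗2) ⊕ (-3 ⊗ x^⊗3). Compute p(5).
p(5) = 9

A tropical monomial a ⊗ x^⊗i evaluates to a + i · x. Evaluating each term at x = 5:
  Term 0 contributes 9 + 0 · 5 = 9
  Term 1 contributes 10 + 1 · 5 = 15
  Term 2 contributes 0 + 2 · 5 = 10
  Term 3 contributes -3 + 3 · 5 = 12
p(5) = ⊕ of these = min[9, 15, 10, 12] = 9.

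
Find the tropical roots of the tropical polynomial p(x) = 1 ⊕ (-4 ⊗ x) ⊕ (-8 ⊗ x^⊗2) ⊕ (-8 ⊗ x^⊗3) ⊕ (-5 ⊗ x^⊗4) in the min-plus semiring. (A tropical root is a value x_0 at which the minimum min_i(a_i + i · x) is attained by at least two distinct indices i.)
Roots: {-3, 0, 4, 5}

Each tropical root is a break point of the lower envelope of the lines y = a_i + i · x (there are 5 lines, with slopes 0, 1, ..., 4). Only the lines that attain the minimum somewhere contribute to roots; other lines are dominated. Here the surviving (envelope) indices are i = 4, i = 3, i = 2, i = 1, i = 0.
Intersections between consecutive envelope lines give the roots: for adjacent envelope indices i < j the intersection is x = (a_i − a_j) / (j − i). Reading off the sorted break points: {-3, 0, 4, 5}.
Verification: at each break x_0, at least two indices attain the minimum of min_i(a_i + i · x_0).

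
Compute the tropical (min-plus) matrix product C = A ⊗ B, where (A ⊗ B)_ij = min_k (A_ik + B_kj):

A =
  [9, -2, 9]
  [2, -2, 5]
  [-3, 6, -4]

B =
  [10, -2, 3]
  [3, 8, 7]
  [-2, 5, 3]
A ⊗ B =
  [1, 6, 5]
  [1, 0, 5]
  [-6, -5, -1]

Apply the min-plus product entry-by-entry:
  C[0][0] = min over k of (A[0][0] + B[0][0] = 9 + 10 = 19, A[0][1] + B[1][0] = -2 + 3 = 1, A[0][2] + B[2][0] = 9 + -2 = 7) = 1 (attained at k = 1)
  C[0][1] = min over k of (A[0][0] + B[0][1] = 9 + -2 = 7, A[0][1] + B[1][1] = -2 + 8 = 6, A[0][2] + B[2][1] = 9 + 5 = 14) = 6 (attained at k = 1)
  C[0][2] = min over k of (A[0][0] + B[0][2] = 9 + 3 = 12, A[0][1] + B[1][2] = -2 + 7 = 5, A[0][2] + B[2][2] = 9 + 3 = 12) = 5 (attained at k = 1)
  C[1][0] = min over k of (A[1][0] + B[0][0] = 2 + 10 = 12, A[1][1] + B[1][0] = -2 + 3 = 1, A[1][2] + B[2][0] = 5 + -2 = 3) = 1 (attained at k = 1)
  C[1][1] = min over k of (A[1][0] + B[0][1] = 2 + -2 = 0, A[1][1] + B[1][1] = -2 + 8 = 6, A[1][2] + B[2][1] = 5 + 5 = 10) = 0 (attained at k = 0)
  C[1][2] = min over k of (A[1][0] + B[0][2] = 2 + 3 = 5, A[1][1] + B[1][2] = -2 + 7 = 5, A[1][2] + B[2][2] = 5 + 3 = 8) = 5 (attained at k = 0)
  C[2][0] = min over k of (A[2][0] + B[0][0] = -3 + 10 = 7, A[2][1] + B[1][0] = 6 + 3 = 9, A[2][2] + B[2][0] = -4 + -2 = -6) = -6 (attained at k = 2)
  C[2][1] = min over k of (A[2][0] + B[0][1] = -3 + -2 = -5, A[2][1] + B[1][1] = 6 + 8 = 14, A[2][2] + B[2][1] = -4 + 5 = 1) = -5 (attained at k = 0)
  C[2][2] = min over k of (A[2][0] + B[0][2] = -3 + 3 = 0, A[2][1] + B[1][2] = 6 + 7 = 13, A[2][2] + B[2][2] = -4 + 3 = -1) = -1 (attained at k = 2)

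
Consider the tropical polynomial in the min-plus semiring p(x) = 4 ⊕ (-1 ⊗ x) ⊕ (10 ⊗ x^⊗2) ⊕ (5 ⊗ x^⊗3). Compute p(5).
p(5) = 4

A tropical monomial a ⊗ x^⊗i evaluates to a + i · x. Evaluating each term at x = 5:
  Term 0 contributes 4 + 0 · 5 = 4
  Term 1 contributes -1 + 1 · 5 = 4
  Term 2 contributes 10 + 2 · 5 = 20
  Term 3 contributes 5 + 3 · 5 = 20
p(5) = ⊕ of these = min[4, 4, 20, 20] = 4.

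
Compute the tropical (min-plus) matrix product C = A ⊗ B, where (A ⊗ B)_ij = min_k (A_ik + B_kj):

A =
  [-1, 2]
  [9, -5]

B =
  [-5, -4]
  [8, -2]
A ⊗ B =
  [-6, -5]
  [3, -7]

Apply the min-plus product entry-by-entry:
  C[0][0] = min over k of (A[0][0] + B[0][0] = -1 + -5 = -6, A[0][1] + B[1][0] = 2 + 8 = 10) = -6 (attained at k = 0)
  C[0][1] = min over k of (A[0][0] + B[0][1] = -1 + -4 = -5, A[0][1] + B[1][1] = 2 + -2 = 0) = -5 (attained at k = 0)
  C[1][0] = min over k of (A[1][0] + B[0][0] = 9 + -5 = 4, A[1][1] + B[1][0] = -5 + 8 = 3) = 3 (attained at k = 1)
  C[1][1] = min over k of (A[1][0] + B[0][1] = 9 + -4 = 5, A[1][1] + B[1][1] = -5 + -2 = -7) = -7 (attained at k = 1)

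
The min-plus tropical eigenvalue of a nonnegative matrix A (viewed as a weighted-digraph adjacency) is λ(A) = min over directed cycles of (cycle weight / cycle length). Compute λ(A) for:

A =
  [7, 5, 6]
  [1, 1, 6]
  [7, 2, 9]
λ(A) = 1

Enumerate directed cycles and compute their means (weight / length). Sample:
  cycle 0 → 0: weight = 7, length = 1, mean = 7/1 ≈ 7.000
  cycle 1 → 1: weight = 1, length = 1, mean = 1/1 ≈ 1.000
  cycle 2 → 2: weight = 9, length = 1, mean = 9/1 ≈ 9.000
  cycle 0 → 1 → 0: weight = 6, length = 2, mean = 6/2 ≈ 3.000
  cycle 0 → 2 → 0: weight = 13, length = 2, mean = 13/2 ≈ 6.500
  cycle 1 → 0 → 1: weight = 6, length = 2, mean = 6/2 ≈ 3.000
Minimum mean = 1.000, attained e.g. along the cycle 1 → 1 with weight 1 and length 1. So λ(A) = 1/1 = 1.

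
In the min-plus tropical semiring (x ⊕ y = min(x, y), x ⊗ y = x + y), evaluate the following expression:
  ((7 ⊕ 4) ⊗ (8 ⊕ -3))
((7 ⊕ 4) ⊗ (8 ⊕ -3)) = 1

Expand innermost to outermost. Recall ⊕ takes the minimum of its arguments and ⊗ takes their sum. Working out the expression ((7 ⊕ 4) ⊗ (8 ⊕ -3)) gives 1.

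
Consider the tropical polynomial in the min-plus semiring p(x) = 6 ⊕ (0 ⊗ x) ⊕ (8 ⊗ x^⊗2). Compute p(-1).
p(-1) = -1

A tropical monomial a ⊗ x^⊗i evaluates to a + i · x. Evaluating each term at x = -1:
  Term 0 contributes 6 + 0 · -1 = 6
  Term 1 contributes 0 + 1 · -1 = -1
  Term 2 contributes 8 + 2 · -1 = 6
p(-1) = ⊕ of these = min[6, -1, 6] = -1.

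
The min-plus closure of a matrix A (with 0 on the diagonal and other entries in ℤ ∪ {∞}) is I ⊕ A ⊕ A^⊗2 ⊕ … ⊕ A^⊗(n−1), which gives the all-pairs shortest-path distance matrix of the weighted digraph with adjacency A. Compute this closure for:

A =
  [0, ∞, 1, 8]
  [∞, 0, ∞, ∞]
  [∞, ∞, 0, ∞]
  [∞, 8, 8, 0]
Closure =
  [0, 16, 1, 8]
  [∞, 0, ∞, ∞]
  [∞, ∞, 0, ∞]
  [∞, 8, 8, 0]

This is the Floyd-Warshall all-pairs shortest-path computation. For each intermediate vertex k = 0, 1, …, 3, update dist[i][j] ← min(dist[i][j], dist[i][k] + dist[k][j]). The final matrix gives, for each (i, j), the minimum total weight of any directed path from i to j (possibly empty when i = j).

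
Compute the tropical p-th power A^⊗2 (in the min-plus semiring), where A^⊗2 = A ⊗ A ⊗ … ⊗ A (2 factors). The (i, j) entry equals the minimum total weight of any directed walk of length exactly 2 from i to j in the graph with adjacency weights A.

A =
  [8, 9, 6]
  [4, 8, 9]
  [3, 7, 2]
A^⊗2 =
  [9, 13, 8]
  [12, 13, 10]
  [5, 9, 4]

Each entry (A^⊗2)_ij equals the minimum over all length-2 walks i = v_0 → v_1 → … → v_2 = j of Σ_t A[v_t][v_{t+1}]. For example, for (i, j) = (0, 2) we minimise over 3 possible intermediate vertex sequences; the minimum is 8, attained along the walk 0 → 2 → 2.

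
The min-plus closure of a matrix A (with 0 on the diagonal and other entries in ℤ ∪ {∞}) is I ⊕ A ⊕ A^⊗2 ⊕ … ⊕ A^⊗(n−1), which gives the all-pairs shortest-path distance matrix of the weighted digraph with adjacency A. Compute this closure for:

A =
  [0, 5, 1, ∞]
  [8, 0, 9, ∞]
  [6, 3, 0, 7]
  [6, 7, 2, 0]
Closure =
  [0, 4, 1, 8]
  [8, 0, 9, 16]
  [6, 3, 0, 7]
  [6, 5, 2, 0]

This is the Floyd-Warshall all-pairs shortest-path computation. For each intermediate vertex k = 0, 1, …, 3, update dist[i][j] ← min(dist[i][j], dist[i][k] + dist[k][j]). The final matrix gives, for each (i, j), the minimum total weight of any directed path from i to j (possibly empty when i = j).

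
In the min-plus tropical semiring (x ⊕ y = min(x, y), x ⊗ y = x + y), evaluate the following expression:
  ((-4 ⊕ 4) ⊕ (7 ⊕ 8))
((-4 ⊕ 4) ⊕ (7 ⊕ 8)) = -4

Expand innermost to outermost. Recall ⊕ takes the minimum of its arguments and ⊗ takes their sum. Working out the expression ((-4 ⊕ 4) ⊕ (7 ⊕ 8)) gives -4.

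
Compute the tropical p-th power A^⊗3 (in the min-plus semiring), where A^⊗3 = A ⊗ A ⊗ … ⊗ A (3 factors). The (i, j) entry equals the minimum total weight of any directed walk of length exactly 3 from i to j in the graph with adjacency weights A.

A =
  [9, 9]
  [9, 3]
A^⊗3 =
  [21, 15]
  [15, 9]

Each entry (A^⊗3)_ij equals the minimum over all length-3 walks i = v_0 → v_1 → … → v_3 = j of Σ_t A[v_t][v_{t+1}]. For example, for (i, j) = (0, 1) we minimise over 4 possible intermediate vertex sequences; the minimum is 15, attained along the walk 0 → 1 → 1 → 1.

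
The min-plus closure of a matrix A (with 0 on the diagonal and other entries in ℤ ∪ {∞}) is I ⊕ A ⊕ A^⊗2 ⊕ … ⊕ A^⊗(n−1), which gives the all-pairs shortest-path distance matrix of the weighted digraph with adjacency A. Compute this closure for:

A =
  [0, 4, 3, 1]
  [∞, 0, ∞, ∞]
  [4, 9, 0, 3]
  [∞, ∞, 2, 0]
Closure =
  [0, 4, 3, 1]
  [∞, 0, ∞, ∞]
  [4, 8, 0, 3]
  [6, 10, 2, 0]

This is the Floyd-Warshall all-pairs shortest-path computation. For each intermediate vertex k = 0, 1, …, 3, update dist[i][j] ← min(dist[i][j], dist[i][k] + dist[k][j]). The final matrix gives, for each (i, j), the minimum total weight of any directed path from i to j (possibly empty when i = j).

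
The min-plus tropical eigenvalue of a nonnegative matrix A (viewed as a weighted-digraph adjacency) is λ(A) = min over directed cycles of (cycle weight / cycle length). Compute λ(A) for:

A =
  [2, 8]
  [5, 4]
λ(A) = 2

Enumerate directed cycles and compute their means (weight / length). Sample:
  cycle 0 → 0: weight = 2, length = 1, mean = 2/1 ≈ 2.000
  cycle 1 → 1: weight = 4, length = 1, mean = 4/1 ≈ 4.000
  cycle 0 → 1 → 0: weight = 13, length = 2, mean = 13/2 ≈ 6.500
  cycle 1 → 0 → 1: weight = 13, length = 2, mean = 13/2 ≈ 6.500
Minimum mean = 2.000, attained e.g. along the cycle 0 → 0 with weight 2 and length 1. So λ(A) = 2/1 = 2.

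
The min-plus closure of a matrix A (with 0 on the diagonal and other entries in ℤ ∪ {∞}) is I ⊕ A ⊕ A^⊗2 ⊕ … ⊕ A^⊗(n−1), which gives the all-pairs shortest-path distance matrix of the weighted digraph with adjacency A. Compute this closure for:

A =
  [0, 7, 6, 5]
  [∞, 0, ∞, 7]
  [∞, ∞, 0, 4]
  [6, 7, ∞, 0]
Closure =
  [0, 7, 6, 5]
  [13, 0, 19, 7]
  [10, 11, 0, 4]
  [6, 7, 12, 0]

This is the Floyd-Warshall all-pairs shortest-path computation. For each intermediate vertex k = 0, 1, …, 3, update dist[i][j] ← min(dist[i][j], dist[i][k] + dist[k][j]). The final matrix gives, for each (i, j), the minimum total weight of any directed path from i to j (possibly empty when i = j).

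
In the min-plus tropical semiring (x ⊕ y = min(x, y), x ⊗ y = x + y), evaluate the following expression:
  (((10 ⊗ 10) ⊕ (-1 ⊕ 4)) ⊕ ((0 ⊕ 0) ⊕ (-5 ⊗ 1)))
(((10 ⊗ 10) ⊕ (-1 ⊕ 4)) ⊕ ((0 ⊕ 0) ⊕ (-5 ⊗ 1))) = -4

Expand innermost to outermost. Recall ⊕ takes the minimum of its arguments and ⊗ takes their sum. Working out the expression (((10 ⊗ 10) ⊕ (-1 ⊕ 4)) ⊕ ((0 ⊕ 0) ⊕ (-5 ⊗ 1))) gives -4.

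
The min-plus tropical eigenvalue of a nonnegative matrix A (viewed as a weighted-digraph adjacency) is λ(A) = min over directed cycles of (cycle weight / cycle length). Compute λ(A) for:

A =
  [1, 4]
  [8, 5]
λ(A) = 1

Enumerate directed cycles and compute their means (weight / length). Sample:
  cycle 0 → 0: weight = 1, length = 1, mean = 1/1 ≈ 1.000
  cycle 1 → 1: weight = 5, length = 1, mean = 5/1 ≈ 5.000
  cycle 0 → 1 → 0: weight = 12, length = 2, mean = 12/2 ≈ 6.000
  cycle 1 → 0 → 1: weight = 12, length = 2, mean = 12/2 ≈ 6.000
Minimum mean = 1.000, attained e.g. along the cycle 0 → 0 with weight 1 and length 1. So λ(A) = 1/1 = 1.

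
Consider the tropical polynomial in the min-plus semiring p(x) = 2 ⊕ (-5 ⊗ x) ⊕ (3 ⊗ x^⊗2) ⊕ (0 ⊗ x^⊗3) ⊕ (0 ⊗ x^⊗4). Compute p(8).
p(8) = 2

A tropical monomial a ⊗ x^⊗i evaluates to a + i · x. Evaluating each term at x = 8:
  Term 0 contributes 2 + 0 · 8 = 2
  Term 1 contributes -5 + 1 · 8 = 3
  Term 2 contributes 3 + 2 · 8 = 19
  Term 3 contributes 0 + 3 · 8 = 24
  Term 4 contributes 0 + 4 · 8 = 32
p(8) = ⊕ of these = min[2, 3, 19, 24, 32] = 2.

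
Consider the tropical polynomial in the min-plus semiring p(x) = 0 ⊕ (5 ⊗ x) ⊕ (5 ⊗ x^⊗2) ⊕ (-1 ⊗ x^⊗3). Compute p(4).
p(4) = 0

A tropical monomial a ⊗ x^⊗i evaluates to a + i · x. Evaluating each term at x = 4:
  Term 0 contributes 0 + 0 · 4 = 0
  Term 1 contributes 5 + 1 · 4 = 9
  Term 2 contributes 5 + 2 · 4 = 13
  Term 3 contributes -1 + 3 · 4 = 11
p(4) = ⊕ of these = min[0, 9, 13, 11] = 0.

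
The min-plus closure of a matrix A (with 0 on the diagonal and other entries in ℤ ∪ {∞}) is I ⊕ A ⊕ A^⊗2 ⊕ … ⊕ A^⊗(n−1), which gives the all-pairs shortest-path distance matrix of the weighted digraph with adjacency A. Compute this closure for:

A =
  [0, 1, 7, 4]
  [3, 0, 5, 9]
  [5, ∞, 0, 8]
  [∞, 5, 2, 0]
Closure =
  [0, 1, 6, 4]
  [3, 0, 5, 7]
  [5, 6, 0, 8]
  [7, 5, 2, 0]

This is the Floyd-Warshall all-pairs shortest-path computation. For each intermediate vertex k = 0, 1, …, 3, update dist[i][j] ← min(dist[i][j], dist[i][k] + dist[k][j]). The final matrix gives, for each (i, j), the minimum total weight of any directed path from i to j (possibly empty when i = j).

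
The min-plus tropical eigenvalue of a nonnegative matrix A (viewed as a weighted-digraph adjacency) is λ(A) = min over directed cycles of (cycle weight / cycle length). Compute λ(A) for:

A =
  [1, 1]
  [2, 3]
λ(A) = 1

Enumerate directed cycles and compute their means (weight / length). Sample:
  cycle 0 → 0: weight = 1, length = 1, mean = 1/1 ≈ 1.000
  cycle 1 → 1: weight = 3, length = 1, mean = 3/1 ≈ 3.000
  cycle 0 → 1 → 0: weight = 3, length = 2, mean = 3/2 ≈ 1.500
  cycle 1 → 0 → 1: weight = 3, length = 2, mean = 3/2 ≈ 1.500
Minimum mean = 1.000, attained e.g. along the cycle 0 → 0 with weight 1 and length 1. So λ(A) = 1/1 = 1.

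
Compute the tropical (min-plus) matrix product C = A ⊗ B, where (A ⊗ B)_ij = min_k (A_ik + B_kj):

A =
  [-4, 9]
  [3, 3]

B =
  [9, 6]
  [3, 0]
A ⊗ B =
  [5, 2]
  [6, 3]

Apply the min-plus product entry-by-entry:
  C[0][0] = min over k of (A[0][0] + B[0][0] = -4 + 9 = 5, A[0][1] + B[1][0] = 9 + 3 = 12) = 5 (attained at k = 0)
  C[0][1] = min over k of (A[0][0] + B[0][1] = -4 + 6 = 2, A[0][1] + B[1][1] = 9 + 0 = 9) = 2 (attained at k = 0)
  C[1][0] = min over k of (A[1][0] + B[0][0] = 3 + 9 = 12, A[1][1] + B[1][0] = 3 + 3 = 6) = 6 (attained at k = 1)
  C[1][1] = min over k of (A[1][0] + B[0][1] = 3 + 6 = 9, A[1][1] + B[1][1] = 3 + 0 = 3) = 3 (attained at k = 1)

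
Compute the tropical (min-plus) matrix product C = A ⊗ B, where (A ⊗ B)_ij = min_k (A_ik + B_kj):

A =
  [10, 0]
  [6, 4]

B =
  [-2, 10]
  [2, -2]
A ⊗ B =
  [2, -2]
  [4, 2]

Apply the min-plus product entry-by-entry:
  C[0][0] = min over k of (A[0][0] + B[0][0] = 10 + -2 = 8, A[0][1] + B[1][0] = 0 + 2 = 2) = 2 (attained at k = 1)
  C[0][1] = min over k of (A[0][0] + B[0][1] = 10 + 10 = 20, A[0][1] + B[1][1] = 0 + -2 = -2) = -2 (attained at k = 1)
  C[1][0] = min over k of (A[1][0] + B[0][0] = 6 + -2 = 4, A[1][1] + B[1][0] = 4 + 2 = 6) = 4 (attained at k = 0)
  C[1][1] = min over k of (A[1][0] + B[0][1] = 6 + 10 = 16, A[1][1] + B[1][1] = 4 + -2 = 2) = 2 (attained at k = 1)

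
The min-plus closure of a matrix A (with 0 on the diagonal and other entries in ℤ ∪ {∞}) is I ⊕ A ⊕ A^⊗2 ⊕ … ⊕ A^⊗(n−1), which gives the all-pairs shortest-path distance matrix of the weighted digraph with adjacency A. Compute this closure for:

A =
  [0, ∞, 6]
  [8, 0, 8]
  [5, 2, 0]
Closure =
  [0, 8, 6]
  [8, 0, 8]
  [5, 2, 0]

This is the Floyd-Warshall all-pairs shortest-path computation. For each intermediate vertex k = 0, 1, …, 2, update dist[i][j] ← min(dist[i][j], dist[i][k] + dist[k][j]). The final matrix gives, for each (i, j), the minimum total weight of any directed path from i to j (possibly empty when i = j).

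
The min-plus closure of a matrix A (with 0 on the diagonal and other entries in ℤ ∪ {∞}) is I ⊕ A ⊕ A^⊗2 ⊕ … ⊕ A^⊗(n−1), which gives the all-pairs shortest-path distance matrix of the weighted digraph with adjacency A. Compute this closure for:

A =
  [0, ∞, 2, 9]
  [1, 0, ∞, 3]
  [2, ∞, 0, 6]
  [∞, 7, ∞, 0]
Closure =
  [0, 15, 2, 8]
  [1, 0, 3, 3]
  [2, 13, 0, 6]
  [8, 7, 10, 0]

This is the Floyd-Warshall all-pairs shortest-path computation. For each intermediate vertex k = 0, 1, …, 3, update dist[i][j] ← min(dist[i][j], dist[i][k] + dist[k][j]). The final matrix gives, for each (i, j), the minimum total weight of any directed path from i to j (possibly empty when i = j).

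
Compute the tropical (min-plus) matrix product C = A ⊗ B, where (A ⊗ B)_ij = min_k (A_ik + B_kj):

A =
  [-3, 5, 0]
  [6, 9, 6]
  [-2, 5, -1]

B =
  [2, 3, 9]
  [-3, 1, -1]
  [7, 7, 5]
A ⊗ B =
  [-1, 0, 4]
  [6, 9, 8]
  [0, 1, 4]

Apply the min-plus product entry-by-entry:
  C[0][0] = min over k of (A[0][0] + B[0][0] = -3 + 2 = -1, A[0][1] + B[1][0] = 5 + -3 = 2, A[0][2] + B[2][0] = 0 + 7 = 7) = -1 (attained at k = 0)
  C[0][1] = min over k of (A[0][0] + B[0][1] = -3 + 3 = 0, A[0][1] + B[1][1] = 5 + 1 = 6, A[0][2] + B[2][1] = 0 + 7 = 7) = 0 (attained at k = 0)
  C[0][2] = min over k of (A[0][0] + B[0][2] = -3 + 9 = 6, A[0][1] + B[1][2] = 5 + -1 = 4, A[0][2] + B[2][2] = 0 + 5 = 5) = 4 (attained at k = 1)
  C[1][0] = min over k of (A[1][0] + B[0][0] = 6 + 2 = 8, A[1][1] + B[1][0] = 9 + -3 = 6, A[1][2] + B[2][0] = 6 + 7 = 13) = 6 (attained at k = 1)
  C[1][1] = min over k of (A[1][0] + B[0][1] = 6 + 3 = 9, A[1][1] + B[1][1] = 9 + 1 = 10, A[1][2] + B[2][1] = 6 + 7 = 13) = 9 (attained at k = 0)
  C[1][2] = min over k of (A[1][0] + B[0][2] = 6 + 9 = 15, A[1][1] + B[1][2] = 9 + -1 = 8, A[1][2] + B[2][2] = 6 + 5 = 11) = 8 (attained at k = 1)
  C[2][0] = min over k of (A[2][0] + B[0][0] = -2 + 2 = 0, A[2][1] + B[1][0] = 5 + -3 = 2, A[2][2] + B[2][0] = -1 + 7 = 6) = 0 (attained at k = 0)
  C[2][1] = min over k of (A[2][0] + B[0][1] = -2 + 3 = 1, A[2][1] + B[1][1] = 5 + 1 = 6, A[2][2] + B[2][1] = -1 + 7 = 6) = 1 (attained at k = 0)
  C[2][2] = min over k of (A[2][0] + B[0][2] = -2 + 9 = 7, A[2][1] + B[1][2] = 5 + -1 = 4, A[2][2] + B[2][2] = -1 + 5 = 4) = 4 (attained at k = 1)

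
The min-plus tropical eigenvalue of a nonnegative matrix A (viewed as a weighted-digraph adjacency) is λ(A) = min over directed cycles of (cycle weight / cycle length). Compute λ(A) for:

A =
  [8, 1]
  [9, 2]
λ(A) = 2

Enumerate directed cycles and compute their means (weight / length). Sample:
  cycle 0 → 0: weight = 8, length = 1, mean = 8/1 ≈ 8.000
  cycle 1 → 1: weight = 2, length = 1, mean = 2/1 ≈ 2.000
  cycle 0 → 1 → 0: weight = 10, length = 2, mean = 10/2 ≈ 5.000
  cycle 1 → 0 → 1: weight = 10, length = 2, mean = 10/2 ≈ 5.000
Minimum mean = 2.000, attained e.g. along the cycle 1 → 1 with weight 2 and length 1. So λ(A) = 2/1 = 2.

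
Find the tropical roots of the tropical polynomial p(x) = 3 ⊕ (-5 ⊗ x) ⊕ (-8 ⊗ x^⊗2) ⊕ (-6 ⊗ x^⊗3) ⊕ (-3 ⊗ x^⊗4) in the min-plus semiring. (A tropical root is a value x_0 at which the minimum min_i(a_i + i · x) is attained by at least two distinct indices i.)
Roots: {-3, -2, 3, 8}

Each tropical root is a break point of the lower envelope of the lines y = a_i + i · x (there are 5 lines, with slopes 0, 1, ..., 4). Only the lines that attain the minimum somewhere contribute to roots; other lines are dominated. Here the surviving (envelope) indices are i = 4, i = 3, i = 2, i = 1, i = 0.
Intersections between consecutive envelope lines give the roots: for adjacent envelope indices i < j the intersection is x = (a_i − a_j) / (j − i). Reading off the sorted break points: {-3, -2, 3, 8}.
Verification: at each break x_0, at least two indices attain the minimum of min_i(a_i + i · x_0).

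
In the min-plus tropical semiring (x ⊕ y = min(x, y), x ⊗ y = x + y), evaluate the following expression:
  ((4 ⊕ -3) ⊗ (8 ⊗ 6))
((4 ⊕ -3) ⊗ (8 ⊗ 6)) = 11

Expand innermost to outermost. Recall ⊕ takes the minimum of its arguments and ⊗ takes their sum. Working out the expression ((4 ⊕ -3) ⊗ (8 ⊗ 6)) gives 11.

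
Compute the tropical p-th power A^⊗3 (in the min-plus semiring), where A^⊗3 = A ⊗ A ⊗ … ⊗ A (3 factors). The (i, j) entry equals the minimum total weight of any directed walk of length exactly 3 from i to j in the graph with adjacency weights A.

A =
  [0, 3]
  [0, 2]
A^⊗3 =
  [0, 3]
  [0, 3]

Each entry (A^⊗3)_ij equals the minimum over all length-3 walks i = v_0 → v_1 → … → v_3 = j of Σ_t A[v_t][v_{t+1}]. For example, for (i, j) = (0, 1) we minimise over 4 possible intermediate vertex sequences; the minimum is 3, attained along the walk 0 → 0 → 0 → 1.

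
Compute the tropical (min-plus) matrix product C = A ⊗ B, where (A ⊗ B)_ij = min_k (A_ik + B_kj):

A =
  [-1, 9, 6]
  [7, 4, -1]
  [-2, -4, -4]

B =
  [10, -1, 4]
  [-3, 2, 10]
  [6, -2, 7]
A ⊗ B =
  [6, -2, 3]
  [1, -3, 6]
  [-7, -6, 2]

Apply the min-plus product entry-by-entry:
  C[0][0] = min over k of (A[0][0] + B[0][0] = -1 + 10 = 9, A[0][1] + B[1][0] = 9 + -3 = 6, A[0][2] + B[2][0] = 6 + 6 = 12) = 6 (attained at k = 1)
  C[0][1] = min over k of (A[0][0] + B[0][1] = -1 + -1 = -2, A[0][1] + B[1][1] = 9 + 2 = 11, A[0][2] + B[2][1] = 6 + -2 = 4) = -2 (attained at k = 0)
  C[0][2] = min over k of (A[0][0] + B[0][2] = -1 + 4 = 3, A[0][1] + B[1][2] = 9 + 10 = 19, A[0][2] + B[2][2] = 6 + 7 = 13) = 3 (attained at k = 0)
  C[1][0] = min over k of (A[1][0] + B[0][0] = 7 + 10 = 17, A[1][1] + B[1][0] = 4 + -3 = 1, A[1][2] + B[2][0] = -1 + 6 = 5) = 1 (attained at k = 1)
  C[1][1] = min over k of (A[1][0] + B[0][1] = 7 + -1 = 6, A[1][1] + B[1][1] = 4 + 2 = 6, A[1][2] + B[2][1] = -1 + -2 = -3) = -3 (attained at k = 2)
  C[1][2] = min over k of (A[1][0] + B[0][2] = 7 + 4 = 11, A[1][1] + B[1][2] = 4 + 10 = 14, A[1][2] + B[2][2] = -1 + 7 = 6) = 6 (attained at k = 2)
  C[2][0] = min over k of (A[2][0] + B[0][0] = -2 + 10 = 8, A[2][1] + B[1][0] = -4 + -3 = -7, A[2][2] + B[2][0] = -4 + 6 = 2) = -7 (attained at k = 1)
  C[2][1] = min over k of (A[2][0] + B[0][1] = -2 + -1 = -3, A[2][1] + B[1][1] = -4 + 2 = -2, A[2][2] + B[2][1] = -4 + -2 = -6) = -6 (attained at k = 2)
  C[2][2] = min over k of (A[2][0] + B[0][2] = -2 + 4 = 2, A[2][1] + B[1][2] = -4 + 10 = 6, A[2][2] + B[2][2] = -4 + 7 = 3) = 2 (attained at k = 0)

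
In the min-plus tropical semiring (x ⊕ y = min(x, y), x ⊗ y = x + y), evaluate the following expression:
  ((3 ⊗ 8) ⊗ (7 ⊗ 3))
((3 ⊗ 8) ⊗ (7 ⊗ 3)) = 21

Expand innermost to outermost. Recall ⊕ takes the minimum of its arguments and ⊗ takes their sum. Working out the expression ((3 ⊗ 8) ⊗ (7 ⊗ 3)) gives 21.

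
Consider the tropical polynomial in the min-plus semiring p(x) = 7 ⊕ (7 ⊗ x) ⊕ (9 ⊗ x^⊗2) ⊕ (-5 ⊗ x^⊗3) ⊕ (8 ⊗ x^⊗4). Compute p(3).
p(3) = 4

A tropical monomial a ⊗ x^⊗i evaluates to a + i · x. Evaluating each term at x = 3:
  Term 0 contributes 7 + 0 · 3 = 7
  Term 1 contributes 7 + 1 · 3 = 10
  Term 2 contributes 9 + 2 · 3 = 15
  Term 3 contributes -5 + 3 · 3 = 4
  Term 4 contributes 8 + 4 · 3 = 20
p(3) = ⊕ of these = min[7, 10, 15, 4, 20] = 4.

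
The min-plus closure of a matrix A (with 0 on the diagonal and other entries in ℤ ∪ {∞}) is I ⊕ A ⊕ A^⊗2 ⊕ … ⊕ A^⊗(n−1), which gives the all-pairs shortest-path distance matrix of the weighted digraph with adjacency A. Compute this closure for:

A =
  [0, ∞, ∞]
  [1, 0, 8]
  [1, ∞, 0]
Closure =
  [0, ∞, ∞]
  [1, 0, 8]
  [1, ∞, 0]

This is the Floyd-Warshall all-pairs shortest-path computation. For each intermediate vertex k = 0, 1, …, 2, update dist[i][j] ← min(dist[i][j], dist[i][k] + dist[k][j]). The final matrix gives, for each (i, j), the minimum total weight of any directed path from i to j (possibly empty when i = j).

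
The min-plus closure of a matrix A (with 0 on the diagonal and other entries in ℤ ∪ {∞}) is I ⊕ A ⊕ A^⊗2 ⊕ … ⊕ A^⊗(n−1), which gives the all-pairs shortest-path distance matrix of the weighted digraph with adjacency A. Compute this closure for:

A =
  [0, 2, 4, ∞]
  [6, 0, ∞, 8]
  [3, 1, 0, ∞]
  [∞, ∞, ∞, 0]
Closure =
  [0, 2, 4, 10]
  [6, 0, 10, 8]
  [3, 1, 0, 9]
  [∞, ∞, ∞, 0]

This is the Floyd-Warshall all-pairs shortest-path computation. For each intermediate vertex k = 0, 1, …, 3, update dist[i][j] ← min(dist[i][j], dist[i][k] + dist[k][j]). The final matrix gives, for each (i, j), the minimum total weight of any directed path from i to j (possibly empty when i = j).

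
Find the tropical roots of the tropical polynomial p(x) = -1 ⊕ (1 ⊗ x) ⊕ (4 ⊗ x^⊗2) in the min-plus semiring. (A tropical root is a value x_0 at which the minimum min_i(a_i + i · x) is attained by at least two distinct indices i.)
Roots: {-3, -2}

Each tropical root is a break point of the lower envelope of the lines y = a_i + i · x (there are 3 lines, with slopes 0, 1, ..., 2). Only the lines that attain the minimum somewhere contribute to roots; other lines are dominated. Here the surviving (envelope) indices are i = 2, i = 1, i = 0.
Intersections between consecutive envelope lines give the roots: for adjacent envelope indices i < j the intersection is x = (a_i − a_j) / (j − i). Reading off the sorted break points: {-3, -2}.
Verification: at each break x_0, at least two indices attain the minimum of min_i(a_i + i · x_0).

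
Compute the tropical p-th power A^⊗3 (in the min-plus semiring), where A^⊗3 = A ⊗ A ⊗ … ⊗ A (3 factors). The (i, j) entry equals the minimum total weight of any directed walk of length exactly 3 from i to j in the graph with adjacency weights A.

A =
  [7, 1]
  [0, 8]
A^⊗3 =
  [8, 2]
  [1, 8]

Each entry (A^⊗3)_ij equals the minimum over all length-3 walks i = v_0 → v_1 → … → v_3 = j of Σ_t A[v_t][v_{t+1}]. For example, for (i, j) = (0, 1) we minimise over 4 possible intermediate vertex sequences; the minimum is 2, attained along the walk 0 → 1 → 0 → 1.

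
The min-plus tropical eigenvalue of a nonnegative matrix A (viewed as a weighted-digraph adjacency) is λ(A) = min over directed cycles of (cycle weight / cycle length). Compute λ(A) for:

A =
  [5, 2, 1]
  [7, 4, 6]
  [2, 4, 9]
λ(A) = 3/2

Enumerate directed cycles and compute their means (weight / length). Sample:
  cycle 0 → 0: weight = 5, length = 1, mean = 5/1 ≈ 5.000
  cycle 1 → 1: weight = 4, length = 1, mean = 4/1 ≈ 4.000
  cycle 2 → 2: weight = 9, length = 1, mean = 9/1 ≈ 9.000
  cycle 0 → 1 → 0: weight = 9, length = 2, mean = 9/2 ≈ 4.500
  cycle 0 → 2 → 0: weight = 3, length = 2, mean = 3/2 ≈ 1.500
  cycle 1 → 0 → 1: weight = 9, length = 2, mean = 9/2 ≈ 4.500
Minimum mean = 1.500, attained e.g. along the cycle 0 → 2 → 0 with weight 3 and length 2. So λ(A) = 3/2 = 3/2.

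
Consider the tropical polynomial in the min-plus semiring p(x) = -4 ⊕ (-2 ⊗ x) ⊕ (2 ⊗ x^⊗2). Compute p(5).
p(5) = -4

A tropical monomial a ⊗ x^⊗i evaluates to a + i · x. Evaluating each term at x = 5:
  Term 0 contributes -4 + 0 · 5 = -4
  Term 1 contributes -2 + 1 · 5 = 3
  Term 2 contributes 2 + 2 · 5 = 12
p(5) = ⊕ of these = min[-4, 3, 12] = -4.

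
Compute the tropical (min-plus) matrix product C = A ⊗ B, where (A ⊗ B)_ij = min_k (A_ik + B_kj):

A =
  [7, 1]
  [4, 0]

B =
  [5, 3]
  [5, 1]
A ⊗ B =
  [6, 2]
  [5, 1]

Apply the min-plus product entry-by-entry:
  C[0][0] = min over k of (A[0][0] + B[0][0] = 7 + 5 = 12, A[0][1] + B[1][0] = 1 + 5 = 6) = 6 (attained at k = 1)
  C[0][1] = min over k of (A[0][0] + B[0][1] = 7 + 3 = 10, A[0][1] + B[1][1] = 1 + 1 = 2) = 2 (attained at k = 1)
  C[1][0] = min over k of (A[1][0] + B[0][0] = 4 + 5 = 9, A[1][1] + B[1][0] = 0 + 5 = 5) = 5 (attained at k = 1)
  C[1][1] = min over k of (A[1][0] + B[0][1] = 4 + 3 = 7, A[1][1] + B[1][1] = 0 + 1 = 1) = 1 (attained at k = 1)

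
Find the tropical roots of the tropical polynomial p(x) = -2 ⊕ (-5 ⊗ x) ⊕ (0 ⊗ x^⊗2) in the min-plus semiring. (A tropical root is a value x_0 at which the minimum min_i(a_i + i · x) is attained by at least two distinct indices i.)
Roots: {-5, 3}

Each tropical root is a break point of the lower envelope of the lines y = a_i + i · x (there are 3 lines, with slopes 0, 1, ..., 2). Only the lines that attain the minimum somewhere contribute to roots; other lines are dominated. Here the surviving (envelope) indices are i = 2, i = 1, i = 0.
Intersections between consecutive envelope lines give the roots: for adjacent envelope indices i < j the intersection is x = (a_i − a_j) / (j − i). Reading off the sorted break points: {-5, 3}.
Verification: at each break x_0, at least two indices attain the minimum of min_i(a_i + i · x_0).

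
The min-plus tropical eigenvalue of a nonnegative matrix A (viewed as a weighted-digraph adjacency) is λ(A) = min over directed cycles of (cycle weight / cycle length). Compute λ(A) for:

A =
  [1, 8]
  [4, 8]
λ(A) = 1

Enumerate directed cycles and compute their means (weight / length). Sample:
  cycle 0 → 0: weight = 1, length = 1, mean = 1/1 ≈ 1.000
  cycle 1 → 1: weight = 8, length = 1, mean = 8/1 ≈ 8.000
  cycle 0 → 1 → 0: weight = 12, length = 2, mean = 12/2 ≈ 6.000
  cycle 1 → 0 → 1: weight = 12, length = 2, mean = 12/2 ≈ 6.000
Minimum mean = 1.000, attained e.g. along the cycle 0 → 0 with weight 1 and length 1. So λ(A) = 1/1 = 1.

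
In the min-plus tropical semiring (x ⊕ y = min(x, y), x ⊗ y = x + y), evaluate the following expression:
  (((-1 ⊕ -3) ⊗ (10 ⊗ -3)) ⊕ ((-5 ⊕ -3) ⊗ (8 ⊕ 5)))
(((-1 ⊕ -3) ⊗ (10 ⊗ -3)) ⊕ ((-5 ⊕ -3) ⊗ (8 ⊕ 5))) = 0

Expand innermost to outermost. Recall ⊕ takes the minimum of its arguments and ⊗ takes their sum. Working out the expression (((-1 ⊕ -3) ⊗ (10 ⊗ -3)) ⊕ ((-5 ⊕ -3) ⊗ (8 ⊕ 5))) gives 0.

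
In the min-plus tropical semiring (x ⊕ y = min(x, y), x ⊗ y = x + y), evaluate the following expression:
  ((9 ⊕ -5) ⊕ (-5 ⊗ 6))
((9 ⊕ -5) ⊕ (-5 ⊗ 6)) = -5

Expand innermost to outermost. Recall ⊕ takes the minimum of its arguments and ⊗ takes their sum. Working out the expression ((9 ⊕ -5) ⊕ (-5 ⊗ 6)) gives -5.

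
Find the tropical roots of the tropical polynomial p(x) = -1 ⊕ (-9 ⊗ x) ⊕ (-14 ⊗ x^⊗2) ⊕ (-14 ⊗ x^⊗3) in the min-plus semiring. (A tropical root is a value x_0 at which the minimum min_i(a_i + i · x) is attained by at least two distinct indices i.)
Roots: {0, 5, 8}

Each tropical root is a break point of the lower envelope of the lines y = a_i + i · x (there are 4 lines, with slopes 0, 1, ..., 3). Only the lines that attain the minimum somewhere contribute to roots; other lines are dominated. Here the surviving (envelope) indices are i = 3, i = 2, i = 1, i = 0.
Intersections between consecutive envelope lines give the roots: for adjacent envelope indices i < j the intersection is x = (a_i − a_j) / (j − i). Reading off the sorted break points: {0, 5, 8}.
Verification: at each break x_0, at least two indices attain the minimum of min_i(a_i + i · x_0).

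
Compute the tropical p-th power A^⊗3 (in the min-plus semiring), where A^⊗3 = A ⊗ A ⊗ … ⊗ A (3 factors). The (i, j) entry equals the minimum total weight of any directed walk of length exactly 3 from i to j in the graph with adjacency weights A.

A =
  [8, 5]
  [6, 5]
A^⊗3 =
  [16, 15]
  [16, 15]

Each entry (A^⊗3)_ij equals the minimum over all length-3 walks i = v_0 → v_1 → … → v_3 = j of Σ_t A[v_t][v_{t+1}]. For example, for (i, j) = (0, 1) we minimise over 4 possible intermediate vertex sequences; the minimum is 15, attained along the walk 0 → 1 → 1 → 1.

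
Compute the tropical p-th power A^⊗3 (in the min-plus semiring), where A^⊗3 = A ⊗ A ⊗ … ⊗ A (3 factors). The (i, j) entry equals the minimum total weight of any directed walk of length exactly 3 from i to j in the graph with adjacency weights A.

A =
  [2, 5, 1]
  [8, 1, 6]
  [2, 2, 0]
A^⊗3 =
  [3, 3, 1]
  [8, 3, 6]
  [2, 2, 0]

Each entry (A^⊗3)_ij equals the minimum over all length-3 walks i = v_0 → v_1 → … → v_3 = j of Σ_t A[v_t][v_{t+1}]. For example, for (i, j) = (0, 2) we minimise over 9 possible intermediate vertex sequences; the minimum is 1, attained along the walk 0 → 2 → 2 → 2.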